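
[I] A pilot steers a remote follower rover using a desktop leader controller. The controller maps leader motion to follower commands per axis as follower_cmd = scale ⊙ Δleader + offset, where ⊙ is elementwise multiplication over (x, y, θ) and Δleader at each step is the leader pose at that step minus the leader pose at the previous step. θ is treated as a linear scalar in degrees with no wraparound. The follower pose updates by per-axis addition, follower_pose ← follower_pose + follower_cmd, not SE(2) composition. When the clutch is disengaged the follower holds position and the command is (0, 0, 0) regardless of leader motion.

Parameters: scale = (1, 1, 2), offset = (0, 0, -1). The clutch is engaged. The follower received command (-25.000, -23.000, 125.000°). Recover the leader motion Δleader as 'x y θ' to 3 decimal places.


axis x: (-25.000 − 0) / (1) = -25.000
axis y: (-23.000 − 0) / (1) = -23.000
axis θ: (125.000 − -1) / (2) = 63.000

-25.000 -23.000 63.000


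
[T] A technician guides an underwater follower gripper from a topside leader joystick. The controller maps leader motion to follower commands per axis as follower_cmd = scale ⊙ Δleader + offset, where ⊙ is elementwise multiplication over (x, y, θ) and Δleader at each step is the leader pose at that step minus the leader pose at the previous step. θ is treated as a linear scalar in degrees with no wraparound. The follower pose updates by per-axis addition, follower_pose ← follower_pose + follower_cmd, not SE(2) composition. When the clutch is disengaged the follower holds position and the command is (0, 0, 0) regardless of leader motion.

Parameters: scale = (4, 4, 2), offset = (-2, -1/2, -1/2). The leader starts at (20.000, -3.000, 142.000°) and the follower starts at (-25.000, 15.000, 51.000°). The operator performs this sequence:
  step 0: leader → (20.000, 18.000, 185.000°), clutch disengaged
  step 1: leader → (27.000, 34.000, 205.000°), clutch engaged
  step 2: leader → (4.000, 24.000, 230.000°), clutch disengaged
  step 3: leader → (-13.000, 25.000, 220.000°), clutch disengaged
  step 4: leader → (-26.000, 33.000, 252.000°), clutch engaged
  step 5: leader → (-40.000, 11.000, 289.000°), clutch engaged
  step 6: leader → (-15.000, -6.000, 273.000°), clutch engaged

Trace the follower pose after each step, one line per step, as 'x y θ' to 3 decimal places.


-25.000 15.000 51.000
1.000 78.500 90.500
1.000 78.500 90.500
1.000 78.500 90.500
-53.000 110.000 154.000
-111.000 21.500 227.500
-13.000 -47.000 195.000

step 0: Δleader=(0.000, 21.000, 43.000°), disengaged; cmd=(0,0,0) → follower holds at (-25.000, 15.000, 51.000°)
step 1: Δleader=(7.000, 16.000, 20.000°), engaged; cmd=(26.000, 63.500, 39.500°) → follower=(1.000, 78.500, 90.500°)
step 2: Δleader=(-23.000, -10.000, 25.000°), disengaged; cmd=(0,0,0) → follower holds at (1.000, 78.500, 90.500°)
step 3: Δleader=(-17.000, 1.000, -10.000°), disengaged; cmd=(0,0,0) → follower holds at (1.000, 78.500, 90.500°)
step 4: Δleader=(-13.000, 8.000, 32.000°), engaged; cmd=(-54.000, 31.500, 63.500°) → follower=(-53.000, 110.000, 154.000°)
step 5: Δleader=(-14.000, -22.000, 37.000°), engaged; cmd=(-58.000, -88.500, 73.500°) → follower=(-111.000, 21.500, 227.500°)
step 6: Δleader=(25.000, -17.000, -16.000°), engaged; cmd=(98.000, -68.500, -32.500°) → follower=(-13.000, -47.000, 195.000°)


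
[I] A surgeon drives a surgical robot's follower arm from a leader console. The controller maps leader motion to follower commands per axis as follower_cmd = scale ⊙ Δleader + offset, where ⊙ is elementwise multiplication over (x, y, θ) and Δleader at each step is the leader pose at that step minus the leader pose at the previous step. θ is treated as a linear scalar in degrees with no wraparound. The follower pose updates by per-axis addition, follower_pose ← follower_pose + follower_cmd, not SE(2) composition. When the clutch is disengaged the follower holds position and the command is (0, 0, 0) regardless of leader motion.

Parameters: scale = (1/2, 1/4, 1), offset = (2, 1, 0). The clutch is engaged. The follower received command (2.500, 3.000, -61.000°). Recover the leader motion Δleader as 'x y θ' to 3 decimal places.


axis x: (2.500 − 2) / (1/2) = 1.000
axis y: (3.000 − 1) / (1/4) = 8.000
axis θ: (-61.000 − 0) / (1) = -61.000

1.000 8.000 -61.000


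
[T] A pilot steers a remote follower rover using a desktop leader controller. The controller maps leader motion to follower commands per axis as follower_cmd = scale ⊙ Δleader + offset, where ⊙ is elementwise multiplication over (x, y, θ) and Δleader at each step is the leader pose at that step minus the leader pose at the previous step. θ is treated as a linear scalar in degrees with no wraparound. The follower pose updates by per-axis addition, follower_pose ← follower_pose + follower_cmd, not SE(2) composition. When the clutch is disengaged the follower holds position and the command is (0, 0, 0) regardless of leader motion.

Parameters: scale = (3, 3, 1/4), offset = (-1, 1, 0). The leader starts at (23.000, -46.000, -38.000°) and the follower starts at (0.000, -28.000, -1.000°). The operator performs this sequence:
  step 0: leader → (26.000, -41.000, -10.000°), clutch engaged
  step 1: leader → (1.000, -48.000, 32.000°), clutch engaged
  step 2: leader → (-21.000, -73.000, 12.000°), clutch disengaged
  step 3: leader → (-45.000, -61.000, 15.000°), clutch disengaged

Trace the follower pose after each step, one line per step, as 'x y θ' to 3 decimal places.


step 0: Δleader=(3.000, 5.000, 28.000°), engaged; cmd=(8.000, 16.000, 7.000°) → follower=(8.000, -12.000, 6.000°)
step 1: Δleader=(-25.000, -7.000, 42.000°), engaged; cmd=(-76.000, -20.000, 10.500°) → follower=(-68.000, -32.000, 16.500°)
step 2: Δleader=(-22.000, -25.000, -20.000°), disengaged; cmd=(0,0,0) → follower holds at (-68.000, -32.000, 16.500°)
step 3: Δleader=(-24.000, 12.000, 3.000°), disengaged; cmd=(0,0,0) → follower holds at (-68.000, -32.000, 16.500°)

8.000 -12.000 6.000
-68.000 -32.000 16.500
-68.000 -32.000 16.500
-68.000 -32.000 16.500


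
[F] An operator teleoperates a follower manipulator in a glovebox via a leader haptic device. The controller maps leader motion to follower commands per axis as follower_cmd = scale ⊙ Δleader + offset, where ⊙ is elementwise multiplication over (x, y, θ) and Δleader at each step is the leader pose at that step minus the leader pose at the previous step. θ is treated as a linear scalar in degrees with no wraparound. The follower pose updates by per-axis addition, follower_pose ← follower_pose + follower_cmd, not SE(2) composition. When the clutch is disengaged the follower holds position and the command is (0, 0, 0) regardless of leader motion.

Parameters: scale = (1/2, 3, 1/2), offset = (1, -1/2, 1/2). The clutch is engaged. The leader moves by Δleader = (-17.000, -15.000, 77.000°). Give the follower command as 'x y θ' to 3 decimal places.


axis x: 1/2·-17.000 + 1 = -7.500
axis y: 3·-15.000 + -1/2 = -45.500
axis θ: 1/2·77.000 + 1/2 = 39.000

-7.500 -45.500 39.000


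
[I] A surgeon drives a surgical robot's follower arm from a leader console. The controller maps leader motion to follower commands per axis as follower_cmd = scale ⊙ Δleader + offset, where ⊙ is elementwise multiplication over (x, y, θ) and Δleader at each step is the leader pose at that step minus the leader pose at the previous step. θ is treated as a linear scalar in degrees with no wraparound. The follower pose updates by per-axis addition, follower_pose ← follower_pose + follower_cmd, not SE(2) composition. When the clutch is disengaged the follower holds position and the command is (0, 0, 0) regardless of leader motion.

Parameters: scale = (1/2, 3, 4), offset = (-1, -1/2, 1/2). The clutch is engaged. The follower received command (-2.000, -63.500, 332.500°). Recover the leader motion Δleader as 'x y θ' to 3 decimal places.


axis x: (-2.000 − -1) / (1/2) = -2.000
axis y: (-63.500 − -1/2) / (3) = -21.000
axis θ: (332.500 − 1/2) / (4) = 83.000

-2.000 -21.000 83.000


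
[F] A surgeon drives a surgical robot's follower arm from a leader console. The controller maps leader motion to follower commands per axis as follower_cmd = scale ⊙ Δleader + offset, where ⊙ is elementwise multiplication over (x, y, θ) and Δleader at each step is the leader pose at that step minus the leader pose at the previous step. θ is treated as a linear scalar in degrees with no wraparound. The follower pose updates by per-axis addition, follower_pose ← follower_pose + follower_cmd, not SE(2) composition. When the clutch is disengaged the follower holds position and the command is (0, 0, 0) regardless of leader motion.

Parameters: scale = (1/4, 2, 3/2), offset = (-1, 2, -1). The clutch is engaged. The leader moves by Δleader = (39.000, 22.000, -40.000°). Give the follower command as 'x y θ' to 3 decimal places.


8.750 46.000 -61.000

axis x: 1/4·39.000 + -1 = 8.750
axis y: 2·22.000 + 2 = 46.000
axis θ: 3/2·-40.000 + -1 = -61.000


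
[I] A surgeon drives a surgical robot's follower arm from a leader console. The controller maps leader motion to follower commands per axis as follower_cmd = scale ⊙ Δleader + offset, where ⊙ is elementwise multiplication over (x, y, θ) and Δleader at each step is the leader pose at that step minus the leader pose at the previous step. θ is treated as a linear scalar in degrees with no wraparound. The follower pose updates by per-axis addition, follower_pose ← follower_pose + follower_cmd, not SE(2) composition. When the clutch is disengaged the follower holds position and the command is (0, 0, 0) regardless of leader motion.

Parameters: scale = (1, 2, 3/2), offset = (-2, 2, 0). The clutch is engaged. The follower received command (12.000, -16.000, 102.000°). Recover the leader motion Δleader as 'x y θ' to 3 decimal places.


axis x: (12.000 − -2) / (1) = 14.000
axis y: (-16.000 − 2) / (2) = -9.000
axis θ: (102.000 − 0) / (3/2) = 68.000

14.000 -9.000 68.000


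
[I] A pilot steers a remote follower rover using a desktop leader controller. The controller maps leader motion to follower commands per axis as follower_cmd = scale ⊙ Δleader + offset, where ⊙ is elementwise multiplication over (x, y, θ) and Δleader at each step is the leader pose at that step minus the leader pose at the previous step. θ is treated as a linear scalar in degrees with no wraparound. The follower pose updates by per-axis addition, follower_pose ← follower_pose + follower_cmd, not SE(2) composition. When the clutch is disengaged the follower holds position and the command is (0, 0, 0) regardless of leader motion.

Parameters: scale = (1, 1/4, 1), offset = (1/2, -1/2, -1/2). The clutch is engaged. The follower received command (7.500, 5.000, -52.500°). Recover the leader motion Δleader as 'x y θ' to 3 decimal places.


axis x: (7.500 − 1/2) / (1) = 7.000
axis y: (5.000 − -1/2) / (1/4) = 22.000
axis θ: (-52.500 − -1/2) / (1) = -52.000

7.000 22.000 -52.000


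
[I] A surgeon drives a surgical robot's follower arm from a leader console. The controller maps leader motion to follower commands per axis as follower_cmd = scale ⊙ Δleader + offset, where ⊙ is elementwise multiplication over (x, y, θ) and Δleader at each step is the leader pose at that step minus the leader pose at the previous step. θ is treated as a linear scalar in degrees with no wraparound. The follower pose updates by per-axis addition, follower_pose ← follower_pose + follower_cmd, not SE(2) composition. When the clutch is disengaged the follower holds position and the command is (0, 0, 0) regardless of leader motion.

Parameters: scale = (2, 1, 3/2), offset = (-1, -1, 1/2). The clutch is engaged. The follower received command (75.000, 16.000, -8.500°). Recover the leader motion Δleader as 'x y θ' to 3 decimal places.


axis x: (75.000 − -1) / (2) = 38.000
axis y: (16.000 − -1) / (1) = 17.000
axis θ: (-8.500 − 1/2) / (3/2) = -6.000

38.000 17.000 -6.000


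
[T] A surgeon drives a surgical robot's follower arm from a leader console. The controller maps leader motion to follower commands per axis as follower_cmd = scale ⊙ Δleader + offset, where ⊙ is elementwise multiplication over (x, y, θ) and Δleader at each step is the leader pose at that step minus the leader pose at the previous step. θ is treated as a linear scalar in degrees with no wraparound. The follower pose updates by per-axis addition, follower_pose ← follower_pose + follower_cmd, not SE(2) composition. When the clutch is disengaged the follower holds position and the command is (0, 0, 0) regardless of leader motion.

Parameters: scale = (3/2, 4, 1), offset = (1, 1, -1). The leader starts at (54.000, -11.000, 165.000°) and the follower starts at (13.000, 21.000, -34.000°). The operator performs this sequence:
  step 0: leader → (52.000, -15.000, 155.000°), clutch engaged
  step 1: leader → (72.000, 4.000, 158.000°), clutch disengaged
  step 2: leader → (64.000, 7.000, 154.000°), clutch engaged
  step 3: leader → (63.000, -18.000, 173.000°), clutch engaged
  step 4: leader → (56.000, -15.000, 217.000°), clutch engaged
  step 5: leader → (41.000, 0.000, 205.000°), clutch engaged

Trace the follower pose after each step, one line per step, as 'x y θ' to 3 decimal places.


step 0: Δleader=(-2.000, -4.000, -10.000°), engaged; cmd=(-2.000, -15.000, -11.000°) → follower=(11.000, 6.000, -45.000°)
step 1: Δleader=(20.000, 19.000, 3.000°), disengaged; cmd=(0,0,0) → follower holds at (11.000, 6.000, -45.000°)
step 2: Δleader=(-8.000, 3.000, -4.000°), engaged; cmd=(-11.000, 13.000, -5.000°) → follower=(0.000, 19.000, -50.000°)
step 3: Δleader=(-1.000, -25.000, 19.000°), engaged; cmd=(-0.500, -99.000, 18.000°) → follower=(-0.500, -80.000, -32.000°)
step 4: Δleader=(-7.000, 3.000, 44.000°), engaged; cmd=(-9.500, 13.000, 43.000°) → follower=(-10.000, -67.000, 11.000°)
step 5: Δleader=(-15.000, 15.000, -12.000°), engaged; cmd=(-21.500, 61.000, -13.000°) → follower=(-31.500, -6.000, -2.000°)

11.000 6.000 -45.000
11.000 6.000 -45.000
0.000 19.000 -50.000
-0.500 -80.000 -32.000
-10.000 -67.000 11.000
-31.500 -6.000 -2.000


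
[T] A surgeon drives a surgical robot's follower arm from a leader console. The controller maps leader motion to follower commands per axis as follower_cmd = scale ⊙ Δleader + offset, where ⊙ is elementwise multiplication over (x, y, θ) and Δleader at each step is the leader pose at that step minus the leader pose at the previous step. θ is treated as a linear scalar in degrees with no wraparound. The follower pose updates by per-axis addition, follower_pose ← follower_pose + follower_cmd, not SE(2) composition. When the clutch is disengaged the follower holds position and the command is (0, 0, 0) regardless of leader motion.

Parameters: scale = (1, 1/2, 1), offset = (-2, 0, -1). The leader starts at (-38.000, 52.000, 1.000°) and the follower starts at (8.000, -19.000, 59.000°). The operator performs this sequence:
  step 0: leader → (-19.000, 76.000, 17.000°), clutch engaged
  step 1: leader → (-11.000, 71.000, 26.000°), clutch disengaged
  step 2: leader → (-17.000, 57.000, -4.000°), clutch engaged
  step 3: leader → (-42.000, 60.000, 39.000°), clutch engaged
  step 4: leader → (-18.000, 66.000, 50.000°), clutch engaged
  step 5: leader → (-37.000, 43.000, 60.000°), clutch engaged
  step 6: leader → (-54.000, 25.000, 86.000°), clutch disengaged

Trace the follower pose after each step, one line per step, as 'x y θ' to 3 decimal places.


step 0: Δleader=(19.000, 24.000, 16.000°), engaged; cmd=(17.000, 12.000, 15.000°) → follower=(25.000, -7.000, 74.000°)
step 1: Δleader=(8.000, -5.000, 9.000°), disengaged; cmd=(0,0,0) → follower holds at (25.000, -7.000, 74.000°)
step 2: Δleader=(-6.000, -14.000, -30.000°), engaged; cmd=(-8.000, -7.000, -31.000°) → follower=(17.000, -14.000, 43.000°)
step 3: Δleader=(-25.000, 3.000, 43.000°), engaged; cmd=(-27.000, 1.500, 42.000°) → follower=(-10.000, -12.500, 85.000°)
step 4: Δleader=(24.000, 6.000, 11.000°), engaged; cmd=(22.000, 3.000, 10.000°) → follower=(12.000, -9.500, 95.000°)
step 5: Δleader=(-19.000, -23.000, 10.000°), engaged; cmd=(-21.000, -11.500, 9.000°) → follower=(-9.000, -21.000, 104.000°)
step 6: Δleader=(-17.000, -18.000, 26.000°), disengaged; cmd=(0,0,0) → follower holds at (-9.000, -21.000, 104.000°)

25.000 -7.000 74.000
25.000 -7.000 74.000
17.000 -14.000 43.000
-10.000 -12.500 85.000
12.000 -9.500 95.000
-9.000 -21.000 104.000
-9.000 -21.000 104.000


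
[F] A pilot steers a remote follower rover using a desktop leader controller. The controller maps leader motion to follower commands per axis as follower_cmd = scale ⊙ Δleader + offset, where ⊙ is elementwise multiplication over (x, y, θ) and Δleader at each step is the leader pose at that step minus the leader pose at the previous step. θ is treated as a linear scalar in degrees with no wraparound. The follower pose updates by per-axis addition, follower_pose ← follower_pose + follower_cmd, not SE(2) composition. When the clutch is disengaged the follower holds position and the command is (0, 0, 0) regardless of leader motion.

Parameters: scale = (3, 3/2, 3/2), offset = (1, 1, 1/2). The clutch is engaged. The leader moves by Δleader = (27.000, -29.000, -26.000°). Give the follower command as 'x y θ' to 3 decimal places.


82.000 -42.500 -38.500

axis x: 3·27.000 + 1 = 82.000
axis y: 3/2·-29.000 + 1 = -42.500
axis θ: 3/2·-26.000 + 1/2 = -38.500


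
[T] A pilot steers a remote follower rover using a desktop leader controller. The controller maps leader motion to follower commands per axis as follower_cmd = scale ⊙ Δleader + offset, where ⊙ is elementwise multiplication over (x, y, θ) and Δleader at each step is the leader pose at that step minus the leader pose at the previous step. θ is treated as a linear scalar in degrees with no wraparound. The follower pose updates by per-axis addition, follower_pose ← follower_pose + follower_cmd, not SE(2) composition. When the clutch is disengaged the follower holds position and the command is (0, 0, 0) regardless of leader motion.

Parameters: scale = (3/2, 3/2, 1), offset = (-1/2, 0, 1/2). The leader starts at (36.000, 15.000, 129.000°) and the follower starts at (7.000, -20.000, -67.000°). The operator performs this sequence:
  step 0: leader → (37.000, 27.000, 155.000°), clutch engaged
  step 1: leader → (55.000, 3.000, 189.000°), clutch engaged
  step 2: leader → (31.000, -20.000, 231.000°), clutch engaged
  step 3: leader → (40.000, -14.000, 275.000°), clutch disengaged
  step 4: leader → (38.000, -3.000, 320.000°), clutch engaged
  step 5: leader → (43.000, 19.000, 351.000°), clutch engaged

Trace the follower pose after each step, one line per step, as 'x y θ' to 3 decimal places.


step 0: Δleader=(1.000, 12.000, 26.000°), engaged; cmd=(1.000, 18.000, 26.500°) → follower=(8.000, -2.000, -40.500°)
step 1: Δleader=(18.000, -24.000, 34.000°), engaged; cmd=(26.500, -36.000, 34.500°) → follower=(34.500, -38.000, -6.000°)
step 2: Δleader=(-24.000, -23.000, 42.000°), engaged; cmd=(-36.500, -34.500, 42.500°) → follower=(-2.000, -72.500, 36.500°)
step 3: Δleader=(9.000, 6.000, 44.000°), disengaged; cmd=(0,0,0) → follower holds at (-2.000, -72.500, 36.500°)
step 4: Δleader=(-2.000, 11.000, 45.000°), engaged; cmd=(-3.500, 16.500, 45.500°) → follower=(-5.500, -56.000, 82.000°)
step 5: Δleader=(5.000, 22.000, 31.000°), engaged; cmd=(7.000, 33.000, 31.500°) → follower=(1.500, -23.000, 113.500°)

8.000 -2.000 -40.500
34.500 -38.000 -6.000
-2.000 -72.500 36.500
-2.000 -72.500 36.500
-5.500 -56.000 82.000
1.500 -23.000 113.500


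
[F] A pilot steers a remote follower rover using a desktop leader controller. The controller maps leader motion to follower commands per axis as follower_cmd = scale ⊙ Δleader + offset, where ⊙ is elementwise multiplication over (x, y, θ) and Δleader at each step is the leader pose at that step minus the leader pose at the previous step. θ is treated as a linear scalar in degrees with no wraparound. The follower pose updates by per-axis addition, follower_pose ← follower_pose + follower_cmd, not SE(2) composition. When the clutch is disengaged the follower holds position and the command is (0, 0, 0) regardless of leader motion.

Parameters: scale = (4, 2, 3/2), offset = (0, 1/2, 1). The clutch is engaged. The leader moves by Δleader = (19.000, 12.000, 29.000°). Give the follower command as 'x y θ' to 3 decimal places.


axis x: 4·19.000 + 0 = 76.000
axis y: 2·12.000 + 1/2 = 24.500
axis θ: 3/2·29.000 + 1 = 44.500

76.000 24.500 44.500


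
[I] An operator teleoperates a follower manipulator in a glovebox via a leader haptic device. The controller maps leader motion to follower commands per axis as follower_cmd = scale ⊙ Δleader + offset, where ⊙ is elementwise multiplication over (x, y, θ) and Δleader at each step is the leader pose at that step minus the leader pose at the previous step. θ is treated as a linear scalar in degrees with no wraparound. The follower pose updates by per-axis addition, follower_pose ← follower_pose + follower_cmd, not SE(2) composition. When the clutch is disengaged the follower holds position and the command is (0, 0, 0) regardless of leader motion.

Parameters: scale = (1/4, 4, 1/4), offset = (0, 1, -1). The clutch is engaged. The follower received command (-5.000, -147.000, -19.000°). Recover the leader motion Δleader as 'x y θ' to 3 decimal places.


axis x: (-5.000 − 0) / (1/4) = -20.000
axis y: (-147.000 − 1) / (4) = -37.000
axis θ: (-19.000 − -1) / (1/4) = -72.000

-20.000 -37.000 -72.000


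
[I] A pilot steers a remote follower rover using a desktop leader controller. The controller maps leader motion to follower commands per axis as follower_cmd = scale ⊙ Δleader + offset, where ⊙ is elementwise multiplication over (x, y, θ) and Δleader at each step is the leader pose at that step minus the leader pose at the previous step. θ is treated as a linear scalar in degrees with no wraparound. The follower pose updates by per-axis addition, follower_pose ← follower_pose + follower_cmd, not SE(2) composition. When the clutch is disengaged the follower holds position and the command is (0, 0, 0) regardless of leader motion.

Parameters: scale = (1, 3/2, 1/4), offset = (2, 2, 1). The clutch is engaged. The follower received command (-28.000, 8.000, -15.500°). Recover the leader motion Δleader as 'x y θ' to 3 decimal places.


axis x: (-28.000 − 2) / (1) = -30.000
axis y: (8.000 − 2) / (3/2) = 4.000
axis θ: (-15.500 − 1) / (1/4) = -66.000

-30.000 4.000 -66.000


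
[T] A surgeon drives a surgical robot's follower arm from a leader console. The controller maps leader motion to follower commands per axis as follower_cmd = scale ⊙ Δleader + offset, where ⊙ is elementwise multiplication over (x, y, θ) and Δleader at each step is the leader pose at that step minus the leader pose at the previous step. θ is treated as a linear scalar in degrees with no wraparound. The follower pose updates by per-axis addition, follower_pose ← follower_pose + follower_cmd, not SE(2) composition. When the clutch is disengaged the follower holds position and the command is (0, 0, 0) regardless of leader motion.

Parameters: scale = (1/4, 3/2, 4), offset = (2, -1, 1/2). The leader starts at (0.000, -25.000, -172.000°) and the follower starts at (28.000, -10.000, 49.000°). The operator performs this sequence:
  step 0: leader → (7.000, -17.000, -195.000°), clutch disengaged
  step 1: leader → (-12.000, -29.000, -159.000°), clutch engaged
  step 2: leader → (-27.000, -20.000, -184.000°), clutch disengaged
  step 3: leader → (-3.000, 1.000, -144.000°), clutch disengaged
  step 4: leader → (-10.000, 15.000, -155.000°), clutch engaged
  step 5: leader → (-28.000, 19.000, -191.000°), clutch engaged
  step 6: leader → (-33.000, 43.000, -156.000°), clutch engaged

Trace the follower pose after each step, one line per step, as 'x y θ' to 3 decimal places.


step 0: Δleader=(7.000, 8.000, -23.000°), disengaged; cmd=(0,0,0) → follower holds at (28.000, -10.000, 49.000°)
step 1: Δleader=(-19.000, -12.000, 36.000°), engaged; cmd=(-2.750, -19.000, 144.500°) → follower=(25.250, -29.000, 193.500°)
step 2: Δleader=(-15.000, 9.000, -25.000°), disengaged; cmd=(0,0,0) → follower holds at (25.250, -29.000, 193.500°)
step 3: Δleader=(24.000, 21.000, 40.000°), disengaged; cmd=(0,0,0) → follower holds at (25.250, -29.000, 193.500°)
step 4: Δleader=(-7.000, 14.000, -11.000°), engaged; cmd=(0.250, 20.000, -43.500°) → follower=(25.500, -9.000, 150.000°)
step 5: Δleader=(-18.000, 4.000, -36.000°), engaged; cmd=(-2.500, 5.000, -143.500°) → follower=(23.000, -4.000, 6.500°)
step 6: Δleader=(-5.000, 24.000, 35.000°), engaged; cmd=(0.750, 35.000, 140.500°) → follower=(23.750, 31.000, 147.000°)

28.000 -10.000 49.000
25.250 -29.000 193.500
25.250 -29.000 193.500
25.250 -29.000 193.500
25.500 -9.000 150.000
23.000 -4.000 6.500
23.750 31.000 147.000


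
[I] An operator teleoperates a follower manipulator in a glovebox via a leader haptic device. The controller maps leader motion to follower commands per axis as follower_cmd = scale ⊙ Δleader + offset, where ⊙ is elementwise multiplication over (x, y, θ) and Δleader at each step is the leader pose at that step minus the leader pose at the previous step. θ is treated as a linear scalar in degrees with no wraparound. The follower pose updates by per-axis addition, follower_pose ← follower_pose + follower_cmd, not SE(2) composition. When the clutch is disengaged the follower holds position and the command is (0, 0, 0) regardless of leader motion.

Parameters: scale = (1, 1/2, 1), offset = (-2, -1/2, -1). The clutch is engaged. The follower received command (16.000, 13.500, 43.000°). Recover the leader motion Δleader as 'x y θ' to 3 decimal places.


18.000 28.000 44.000

axis x: (16.000 − -2) / (1) = 18.000
axis y: (13.500 − -1/2) / (1/2) = 28.000
axis θ: (43.000 − -1) / (1) = 44.000


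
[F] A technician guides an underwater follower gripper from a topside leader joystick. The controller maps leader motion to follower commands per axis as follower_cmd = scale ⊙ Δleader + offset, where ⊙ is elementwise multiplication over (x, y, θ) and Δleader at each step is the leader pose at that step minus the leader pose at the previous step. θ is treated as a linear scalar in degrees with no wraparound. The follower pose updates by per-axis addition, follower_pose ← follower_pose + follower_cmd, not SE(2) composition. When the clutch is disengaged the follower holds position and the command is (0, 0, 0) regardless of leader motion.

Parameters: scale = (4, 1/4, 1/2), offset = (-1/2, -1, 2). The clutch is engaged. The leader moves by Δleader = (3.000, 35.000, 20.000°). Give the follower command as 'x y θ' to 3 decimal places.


11.500 7.750 12.000

axis x: 4·3.000 + -1/2 = 11.500
axis y: 1/4·35.000 + -1 = 7.750
axis θ: 1/2·20.000 + 2 = 12.000


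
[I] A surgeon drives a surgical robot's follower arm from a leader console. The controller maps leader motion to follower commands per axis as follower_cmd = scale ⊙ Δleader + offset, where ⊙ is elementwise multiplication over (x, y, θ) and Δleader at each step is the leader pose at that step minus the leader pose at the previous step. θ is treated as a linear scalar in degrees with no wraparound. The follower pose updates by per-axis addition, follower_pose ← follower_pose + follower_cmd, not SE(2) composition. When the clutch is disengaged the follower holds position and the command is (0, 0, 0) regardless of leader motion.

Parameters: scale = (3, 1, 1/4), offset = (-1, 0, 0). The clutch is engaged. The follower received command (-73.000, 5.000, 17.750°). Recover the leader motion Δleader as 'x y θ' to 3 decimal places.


axis x: (-73.000 − -1) / (3) = -24.000
axis y: (5.000 − 0) / (1) = 5.000
axis θ: (17.750 − 0) / (1/4) = 71.000

-24.000 5.000 71.000


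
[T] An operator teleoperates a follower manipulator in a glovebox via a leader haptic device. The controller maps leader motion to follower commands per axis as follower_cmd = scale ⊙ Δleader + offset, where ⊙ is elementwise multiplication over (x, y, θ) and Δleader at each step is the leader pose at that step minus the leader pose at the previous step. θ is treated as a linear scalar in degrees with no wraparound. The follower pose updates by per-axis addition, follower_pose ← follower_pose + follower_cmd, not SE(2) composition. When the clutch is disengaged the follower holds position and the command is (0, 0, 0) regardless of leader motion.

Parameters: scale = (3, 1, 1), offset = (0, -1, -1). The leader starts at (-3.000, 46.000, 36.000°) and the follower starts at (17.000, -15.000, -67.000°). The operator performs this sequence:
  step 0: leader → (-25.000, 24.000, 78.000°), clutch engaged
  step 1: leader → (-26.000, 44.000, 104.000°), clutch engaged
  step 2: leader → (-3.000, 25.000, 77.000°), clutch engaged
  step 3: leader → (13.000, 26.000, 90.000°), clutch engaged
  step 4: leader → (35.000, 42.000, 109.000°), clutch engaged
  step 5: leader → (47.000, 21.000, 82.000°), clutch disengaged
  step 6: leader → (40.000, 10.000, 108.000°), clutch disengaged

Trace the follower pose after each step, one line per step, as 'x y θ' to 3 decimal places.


step 0: Δleader=(-22.000, -22.000, 42.000°), engaged; cmd=(-66.000, -23.000, 41.000°) → follower=(-49.000, -38.000, -26.000°)
step 1: Δleader=(-1.000, 20.000, 26.000°), engaged; cmd=(-3.000, 19.000, 25.000°) → follower=(-52.000, -19.000, -1.000°)
step 2: Δleader=(23.000, -19.000, -27.000°), engaged; cmd=(69.000, -20.000, -28.000°) → follower=(17.000, -39.000, -29.000°)
step 3: Δleader=(16.000, 1.000, 13.000°), engaged; cmd=(48.000, 0.000, 12.000°) → follower=(65.000, -39.000, -17.000°)
step 4: Δleader=(22.000, 16.000, 19.000°), engaged; cmd=(66.000, 15.000, 18.000°) → follower=(131.000, -24.000, 1.000°)
step 5: Δleader=(12.000, -21.000, -27.000°), disengaged; cmd=(0,0,0) → follower holds at (131.000, -24.000, 1.000°)
step 6: Δleader=(-7.000, -11.000, 26.000°), disengaged; cmd=(0,0,0) → follower holds at (131.000, -24.000, 1.000°)

-49.000 -38.000 -26.000
-52.000 -19.000 -1.000
17.000 -39.000 -29.000
65.000 -39.000 -17.000
131.000 -24.000 1.000
131.000 -24.000 1.000
131.000 -24.000 1.000


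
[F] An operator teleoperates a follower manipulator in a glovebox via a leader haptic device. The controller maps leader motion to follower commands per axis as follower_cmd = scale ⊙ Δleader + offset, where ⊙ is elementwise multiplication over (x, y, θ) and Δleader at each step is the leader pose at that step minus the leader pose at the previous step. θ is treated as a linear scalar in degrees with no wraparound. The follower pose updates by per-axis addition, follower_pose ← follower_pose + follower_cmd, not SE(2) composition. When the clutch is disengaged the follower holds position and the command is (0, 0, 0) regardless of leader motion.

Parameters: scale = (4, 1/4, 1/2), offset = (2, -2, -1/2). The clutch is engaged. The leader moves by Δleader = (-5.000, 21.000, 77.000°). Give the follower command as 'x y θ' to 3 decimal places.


axis x: 4·-5.000 + 2 = -18.000
axis y: 1/4·21.000 + -2 = 3.250
axis θ: 1/2·77.000 + -1/2 = 38.000

-18.000 3.250 38.000


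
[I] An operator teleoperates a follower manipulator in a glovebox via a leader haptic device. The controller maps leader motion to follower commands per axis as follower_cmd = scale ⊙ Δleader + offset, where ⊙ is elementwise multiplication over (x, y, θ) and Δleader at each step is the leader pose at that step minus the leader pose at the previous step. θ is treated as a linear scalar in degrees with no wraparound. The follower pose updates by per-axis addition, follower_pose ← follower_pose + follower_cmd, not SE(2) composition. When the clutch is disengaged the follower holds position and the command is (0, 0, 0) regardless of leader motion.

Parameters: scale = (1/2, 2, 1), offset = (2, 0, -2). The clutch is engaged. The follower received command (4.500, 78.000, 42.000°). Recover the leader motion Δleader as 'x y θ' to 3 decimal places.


axis x: (4.500 − 2) / (1/2) = 5.000
axis y: (78.000 − 0) / (2) = 39.000
axis θ: (42.000 − -2) / (1) = 44.000

5.000 39.000 44.000


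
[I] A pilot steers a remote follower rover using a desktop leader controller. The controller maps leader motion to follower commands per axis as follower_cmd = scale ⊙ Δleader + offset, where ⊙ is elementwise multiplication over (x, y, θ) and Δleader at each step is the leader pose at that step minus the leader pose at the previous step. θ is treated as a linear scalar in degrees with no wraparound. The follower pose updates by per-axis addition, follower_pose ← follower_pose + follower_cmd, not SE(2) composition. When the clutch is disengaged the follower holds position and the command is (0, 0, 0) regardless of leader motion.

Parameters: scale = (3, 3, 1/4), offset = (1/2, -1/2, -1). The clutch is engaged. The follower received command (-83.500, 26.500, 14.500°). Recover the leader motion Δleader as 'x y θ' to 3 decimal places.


axis x: (-83.500 − 1/2) / (3) = -28.000
axis y: (26.500 − -1/2) / (3) = 9.000
axis θ: (14.500 − -1) / (1/4) = 62.000

-28.000 9.000 62.000


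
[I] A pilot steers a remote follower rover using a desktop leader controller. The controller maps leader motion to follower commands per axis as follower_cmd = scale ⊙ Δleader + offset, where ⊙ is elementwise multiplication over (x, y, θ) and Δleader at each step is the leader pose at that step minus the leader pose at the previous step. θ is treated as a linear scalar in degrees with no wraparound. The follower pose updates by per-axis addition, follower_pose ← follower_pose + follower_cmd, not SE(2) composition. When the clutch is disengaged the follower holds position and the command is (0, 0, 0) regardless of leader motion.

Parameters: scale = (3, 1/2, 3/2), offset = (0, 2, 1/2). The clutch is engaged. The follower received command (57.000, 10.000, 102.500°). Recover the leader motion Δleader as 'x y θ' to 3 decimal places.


19.000 16.000 68.000

axis x: (57.000 − 0) / (3) = 19.000
axis y: (10.000 − 2) / (1/2) = 16.000
axis θ: (102.500 − 1/2) / (3/2) = 68.000


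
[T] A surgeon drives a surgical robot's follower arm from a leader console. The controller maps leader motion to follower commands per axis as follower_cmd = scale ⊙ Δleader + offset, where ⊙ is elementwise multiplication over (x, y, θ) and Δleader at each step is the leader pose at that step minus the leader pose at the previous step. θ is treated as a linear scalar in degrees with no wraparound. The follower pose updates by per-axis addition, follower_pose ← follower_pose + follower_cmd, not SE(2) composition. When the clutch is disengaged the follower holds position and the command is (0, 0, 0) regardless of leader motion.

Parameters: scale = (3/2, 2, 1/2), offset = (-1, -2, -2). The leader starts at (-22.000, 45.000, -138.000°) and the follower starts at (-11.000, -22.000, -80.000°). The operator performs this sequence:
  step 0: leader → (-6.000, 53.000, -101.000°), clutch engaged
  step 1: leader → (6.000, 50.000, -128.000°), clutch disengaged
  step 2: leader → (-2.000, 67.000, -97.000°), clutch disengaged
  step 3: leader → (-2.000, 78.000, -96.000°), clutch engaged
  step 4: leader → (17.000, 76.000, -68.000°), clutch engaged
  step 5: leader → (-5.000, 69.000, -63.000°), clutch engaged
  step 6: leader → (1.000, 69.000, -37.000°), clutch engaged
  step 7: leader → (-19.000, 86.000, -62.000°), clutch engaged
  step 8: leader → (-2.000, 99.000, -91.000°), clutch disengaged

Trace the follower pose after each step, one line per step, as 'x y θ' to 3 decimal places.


12.000 -8.000 -63.500
12.000 -8.000 -63.500
12.000 -8.000 -63.500
11.000 12.000 -65.000
38.500 6.000 -53.000
4.500 -10.000 -52.500
12.500 -12.000 -41.500
-18.500 20.000 -56.000
-18.500 20.000 -56.000

step 0: Δleader=(16.000, 8.000, 37.000°), engaged; cmd=(23.000, 14.000, 16.500°) → follower=(12.000, -8.000, -63.500°)
step 1: Δleader=(12.000, -3.000, -27.000°), disengaged; cmd=(0,0,0) → follower holds at (12.000, -8.000, -63.500°)
step 2: Δleader=(-8.000, 17.000, 31.000°), disengaged; cmd=(0,0,0) → follower holds at (12.000, -8.000, -63.500°)
step 3: Δleader=(0.000, 11.000, 1.000°), engaged; cmd=(-1.000, 20.000, -1.500°) → follower=(11.000, 12.000, -65.000°)
step 4: Δleader=(19.000, -2.000, 28.000°), engaged; cmd=(27.500, -6.000, 12.000°) → follower=(38.500, 6.000, -53.000°)
step 5: Δleader=(-22.000, -7.000, 5.000°), engaged; cmd=(-34.000, -16.000, 0.500°) → follower=(4.500, -10.000, -52.500°)
step 6: Δleader=(6.000, 0.000, 26.000°), engaged; cmd=(8.000, -2.000, 11.000°) → follower=(12.500, -12.000, -41.500°)
step 7: Δleader=(-20.000, 17.000, -25.000°), engaged; cmd=(-31.000, 32.000, -14.500°) → follower=(-18.500, 20.000, -56.000°)
step 8: Δleader=(17.000, 13.000, -29.000°), disengaged; cmd=(0,0,0) → follower holds at (-18.500, 20.000, -56.000°)


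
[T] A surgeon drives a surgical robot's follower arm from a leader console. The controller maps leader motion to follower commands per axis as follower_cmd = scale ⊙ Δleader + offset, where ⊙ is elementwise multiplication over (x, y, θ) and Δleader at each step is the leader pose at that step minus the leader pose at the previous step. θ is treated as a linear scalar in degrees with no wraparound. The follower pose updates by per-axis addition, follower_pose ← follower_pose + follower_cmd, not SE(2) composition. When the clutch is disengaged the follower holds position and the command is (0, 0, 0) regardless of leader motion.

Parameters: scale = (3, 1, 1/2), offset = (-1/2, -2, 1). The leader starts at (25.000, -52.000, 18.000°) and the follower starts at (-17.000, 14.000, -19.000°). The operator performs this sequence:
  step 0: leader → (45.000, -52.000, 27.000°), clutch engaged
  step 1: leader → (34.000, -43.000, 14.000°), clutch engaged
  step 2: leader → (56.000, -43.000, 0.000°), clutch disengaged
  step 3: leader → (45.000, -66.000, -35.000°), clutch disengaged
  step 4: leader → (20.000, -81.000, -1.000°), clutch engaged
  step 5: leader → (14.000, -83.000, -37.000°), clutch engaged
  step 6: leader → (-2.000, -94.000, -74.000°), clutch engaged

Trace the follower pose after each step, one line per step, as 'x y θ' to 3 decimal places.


42.500 12.000 -13.500
9.000 19.000 -19.000
9.000 19.000 -19.000
9.000 19.000 -19.000
-66.500 2.000 -1.000
-85.000 -2.000 -18.000
-133.500 -15.000 -35.500

step 0: Δleader=(20.000, 0.000, 9.000°), engaged; cmd=(59.500, -2.000, 5.500°) → follower=(42.500, 12.000, -13.500°)
step 1: Δleader=(-11.000, 9.000, -13.000°), engaged; cmd=(-33.500, 7.000, -5.500°) → follower=(9.000, 19.000, -19.000°)
step 2: Δleader=(22.000, 0.000, -14.000°), disengaged; cmd=(0,0,0) → follower holds at (9.000, 19.000, -19.000°)
step 3: Δleader=(-11.000, -23.000, -35.000°), disengaged; cmd=(0,0,0) → follower holds at (9.000, 19.000, -19.000°)
step 4: Δleader=(-25.000, -15.000, 34.000°), engaged; cmd=(-75.500, -17.000, 18.000°) → follower=(-66.500, 2.000, -1.000°)
step 5: Δleader=(-6.000, -2.000, -36.000°), engaged; cmd=(-18.500, -4.000, -17.000°) → follower=(-85.000, -2.000, -18.000°)
step 6: Δleader=(-16.000, -11.000, -37.000°), engaged; cmd=(-48.500, -13.000, -17.500°) → follower=(-133.500, -15.000, -35.500°)


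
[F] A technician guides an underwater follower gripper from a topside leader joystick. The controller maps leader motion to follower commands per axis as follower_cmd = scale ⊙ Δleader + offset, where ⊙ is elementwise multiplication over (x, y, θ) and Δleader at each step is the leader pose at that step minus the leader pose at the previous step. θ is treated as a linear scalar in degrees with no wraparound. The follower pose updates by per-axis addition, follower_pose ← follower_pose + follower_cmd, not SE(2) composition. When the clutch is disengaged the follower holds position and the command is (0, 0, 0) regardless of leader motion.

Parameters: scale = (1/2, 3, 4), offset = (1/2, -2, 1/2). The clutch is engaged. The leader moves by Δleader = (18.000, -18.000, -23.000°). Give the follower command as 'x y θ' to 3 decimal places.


axis x: 1/2·18.000 + 1/2 = 9.500
axis y: 3·-18.000 + -2 = -56.000
axis θ: 4·-23.000 + 1/2 = -91.500

9.500 -56.000 -91.500
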